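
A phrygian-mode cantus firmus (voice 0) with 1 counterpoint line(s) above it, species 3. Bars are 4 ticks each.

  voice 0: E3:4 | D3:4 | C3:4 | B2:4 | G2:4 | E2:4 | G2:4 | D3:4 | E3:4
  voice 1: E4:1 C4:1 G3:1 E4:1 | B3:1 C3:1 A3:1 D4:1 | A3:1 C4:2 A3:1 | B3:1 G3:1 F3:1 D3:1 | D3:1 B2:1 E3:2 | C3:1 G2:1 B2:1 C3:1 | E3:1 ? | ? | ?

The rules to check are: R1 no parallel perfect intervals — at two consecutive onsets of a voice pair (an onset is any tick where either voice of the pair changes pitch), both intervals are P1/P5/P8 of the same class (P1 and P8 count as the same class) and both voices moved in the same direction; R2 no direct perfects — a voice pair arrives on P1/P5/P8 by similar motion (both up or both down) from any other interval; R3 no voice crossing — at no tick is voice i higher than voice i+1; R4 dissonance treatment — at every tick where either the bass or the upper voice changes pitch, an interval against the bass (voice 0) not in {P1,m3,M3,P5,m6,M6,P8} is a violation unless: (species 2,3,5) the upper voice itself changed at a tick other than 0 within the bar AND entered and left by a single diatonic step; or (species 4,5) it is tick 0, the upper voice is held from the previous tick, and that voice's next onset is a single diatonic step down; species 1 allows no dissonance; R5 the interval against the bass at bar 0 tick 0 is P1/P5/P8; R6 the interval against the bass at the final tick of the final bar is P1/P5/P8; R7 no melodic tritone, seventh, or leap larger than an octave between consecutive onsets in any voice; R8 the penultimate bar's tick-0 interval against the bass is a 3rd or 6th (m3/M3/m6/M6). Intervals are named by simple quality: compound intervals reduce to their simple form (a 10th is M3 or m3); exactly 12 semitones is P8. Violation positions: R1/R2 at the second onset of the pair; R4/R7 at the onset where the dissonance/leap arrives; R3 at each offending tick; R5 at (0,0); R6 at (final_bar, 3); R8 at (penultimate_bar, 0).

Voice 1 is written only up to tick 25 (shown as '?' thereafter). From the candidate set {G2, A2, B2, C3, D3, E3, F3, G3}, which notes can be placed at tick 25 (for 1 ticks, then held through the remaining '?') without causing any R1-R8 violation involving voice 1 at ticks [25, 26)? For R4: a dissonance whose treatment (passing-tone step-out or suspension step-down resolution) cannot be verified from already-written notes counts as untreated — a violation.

{B2, D3, E3, G2, G3}

G2: legal
A2: violates R4
B2: legal
C3: violates R4
D3: legal
E3: legal
F3: violates R4
G3: legal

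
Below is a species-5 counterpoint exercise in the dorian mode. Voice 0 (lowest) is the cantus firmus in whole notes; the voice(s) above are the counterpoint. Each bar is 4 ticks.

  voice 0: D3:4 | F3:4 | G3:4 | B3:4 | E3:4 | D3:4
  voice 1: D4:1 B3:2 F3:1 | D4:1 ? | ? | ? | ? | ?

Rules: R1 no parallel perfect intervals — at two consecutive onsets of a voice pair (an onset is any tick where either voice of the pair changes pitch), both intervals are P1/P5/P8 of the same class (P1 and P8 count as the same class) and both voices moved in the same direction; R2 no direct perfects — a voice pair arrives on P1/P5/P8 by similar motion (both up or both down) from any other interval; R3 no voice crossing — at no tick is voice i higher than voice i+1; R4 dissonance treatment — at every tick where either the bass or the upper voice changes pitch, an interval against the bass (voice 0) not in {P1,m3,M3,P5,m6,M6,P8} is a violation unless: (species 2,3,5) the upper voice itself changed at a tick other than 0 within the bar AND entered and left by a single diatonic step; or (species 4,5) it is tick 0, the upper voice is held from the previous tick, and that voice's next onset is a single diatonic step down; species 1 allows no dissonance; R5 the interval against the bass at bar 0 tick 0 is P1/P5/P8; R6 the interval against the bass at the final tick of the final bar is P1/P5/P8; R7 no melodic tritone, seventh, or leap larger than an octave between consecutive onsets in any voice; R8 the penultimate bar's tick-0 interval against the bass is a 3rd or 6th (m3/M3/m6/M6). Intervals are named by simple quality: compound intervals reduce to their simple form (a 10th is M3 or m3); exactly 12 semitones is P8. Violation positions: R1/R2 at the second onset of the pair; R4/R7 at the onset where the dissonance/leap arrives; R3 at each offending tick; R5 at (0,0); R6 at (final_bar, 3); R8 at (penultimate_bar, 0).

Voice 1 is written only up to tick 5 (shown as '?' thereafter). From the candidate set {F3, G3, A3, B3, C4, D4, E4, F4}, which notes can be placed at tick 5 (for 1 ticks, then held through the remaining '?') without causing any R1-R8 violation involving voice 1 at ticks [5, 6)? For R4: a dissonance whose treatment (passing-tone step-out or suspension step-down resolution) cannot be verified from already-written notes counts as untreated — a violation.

F3: legal
G3: violates R4
A3: legal
B3: violates R4
C4: legal
D4: legal
E4: violates R4
F4: legal

{A3, C4, D4, F3, F4}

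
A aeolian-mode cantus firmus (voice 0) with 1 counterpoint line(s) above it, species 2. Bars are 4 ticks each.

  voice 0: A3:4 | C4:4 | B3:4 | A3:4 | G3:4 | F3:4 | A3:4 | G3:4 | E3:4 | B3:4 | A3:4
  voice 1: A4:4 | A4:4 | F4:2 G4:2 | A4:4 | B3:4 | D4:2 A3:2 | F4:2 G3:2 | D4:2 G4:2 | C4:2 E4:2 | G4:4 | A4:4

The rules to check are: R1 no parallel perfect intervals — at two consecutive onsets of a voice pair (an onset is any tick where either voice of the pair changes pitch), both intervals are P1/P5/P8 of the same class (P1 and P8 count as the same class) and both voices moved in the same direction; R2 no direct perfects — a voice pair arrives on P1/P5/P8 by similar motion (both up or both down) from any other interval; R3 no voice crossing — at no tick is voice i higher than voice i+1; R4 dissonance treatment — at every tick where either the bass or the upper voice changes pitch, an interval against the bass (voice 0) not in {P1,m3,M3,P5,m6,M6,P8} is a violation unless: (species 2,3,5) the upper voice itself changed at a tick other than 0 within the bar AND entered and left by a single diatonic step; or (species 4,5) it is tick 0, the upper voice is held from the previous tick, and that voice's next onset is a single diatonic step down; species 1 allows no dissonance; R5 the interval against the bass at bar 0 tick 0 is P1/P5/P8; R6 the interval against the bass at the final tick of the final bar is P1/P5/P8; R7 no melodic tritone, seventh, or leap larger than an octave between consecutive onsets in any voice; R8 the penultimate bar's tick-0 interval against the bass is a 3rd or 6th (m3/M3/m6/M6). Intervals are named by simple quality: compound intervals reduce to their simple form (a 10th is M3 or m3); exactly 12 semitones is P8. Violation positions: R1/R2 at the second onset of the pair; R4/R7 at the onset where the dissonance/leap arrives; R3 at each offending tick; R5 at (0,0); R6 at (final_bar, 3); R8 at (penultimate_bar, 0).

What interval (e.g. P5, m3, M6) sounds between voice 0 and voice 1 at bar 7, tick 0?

voice 0=G3 voice 1=D4 -> P5

P5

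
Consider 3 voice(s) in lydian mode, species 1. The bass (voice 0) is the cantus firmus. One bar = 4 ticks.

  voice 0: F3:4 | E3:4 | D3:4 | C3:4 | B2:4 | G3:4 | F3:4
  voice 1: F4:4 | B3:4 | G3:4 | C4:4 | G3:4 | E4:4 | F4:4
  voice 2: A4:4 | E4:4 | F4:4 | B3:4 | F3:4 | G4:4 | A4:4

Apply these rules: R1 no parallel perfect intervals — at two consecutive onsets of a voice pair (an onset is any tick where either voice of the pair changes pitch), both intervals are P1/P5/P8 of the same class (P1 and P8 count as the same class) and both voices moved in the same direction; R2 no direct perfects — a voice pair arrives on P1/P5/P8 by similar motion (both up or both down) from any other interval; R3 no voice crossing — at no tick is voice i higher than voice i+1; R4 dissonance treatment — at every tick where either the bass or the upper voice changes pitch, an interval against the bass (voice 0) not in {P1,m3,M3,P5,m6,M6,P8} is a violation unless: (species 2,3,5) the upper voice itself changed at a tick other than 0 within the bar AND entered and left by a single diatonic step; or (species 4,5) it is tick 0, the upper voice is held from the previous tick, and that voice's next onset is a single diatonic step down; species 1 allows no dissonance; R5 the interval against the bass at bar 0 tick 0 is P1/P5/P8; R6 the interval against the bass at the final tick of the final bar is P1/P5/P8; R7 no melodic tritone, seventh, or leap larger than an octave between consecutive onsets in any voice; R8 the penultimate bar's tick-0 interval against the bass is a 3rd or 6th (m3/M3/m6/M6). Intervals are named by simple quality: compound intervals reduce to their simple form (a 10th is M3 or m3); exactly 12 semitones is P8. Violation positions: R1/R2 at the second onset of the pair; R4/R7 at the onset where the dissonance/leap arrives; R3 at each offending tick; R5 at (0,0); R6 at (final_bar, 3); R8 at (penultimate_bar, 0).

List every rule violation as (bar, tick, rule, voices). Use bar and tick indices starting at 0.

(0, 0, R5, (0, 2))
(1, 0, R2, (0, 1))
(1, 0, R2, (0, 2))
(1, 0, R7, (1,))
(2, 0, R4, (0, 1))
(3, 0, R3, (1, 2))
(3, 0, R4, (0, 2))
(3, 0, R7, (2,))
(3, 1, R3, (1, 2))
(3, 2, R3, (1, 2))
(3, 3, R3, (1, 2))
(4, 0, R3, (1, 2))
(4, 0, R4, (0, 2))
(4, 0, R7, (2,))
(4, 1, R3, (1, 2))
(4, 2, R3, (1, 2))
(4, 3, R3, (1, 2))
(5, 0, R2, (0, 2))
(5, 0, R7, (2,))
(5, 0, R8, (0, 2))
(6, 3, R6, (0, 2))

bar 0: v0=F3 v1=F4 v2=A4 downbeat M3
bar 1: v0=E3 v1=B3 v2=E4 downbeat P8
bar 2: v0=D3 v1=G3 v2=F4 downbeat m3
bar 3: v0=C3 v1=C4 v2=B3 downbeat M7
bar 4: v0=B2 v1=G3 v2=F3 downbeat TT
bar 5: v0=G3 v1=E4 v2=G4 downbeat P8
bar 6: v0=F3 v1=F4 v2=A4 downbeat M3
  -> R5 @ bar 0 tick 0 v(0, 2): opens on M3
  -> R2 @ bar 1 tick 0 v(0, 1): F3/F4 P8 -> E3/B3 P5 similar
  -> R2 @ bar 1 tick 0 v(0, 2): F3/A4 M3 -> E3/E4 P8 similar
  -> R7 @ bar 1 tick 0 v(1,): F4->B3 leap 6st
  -> R4 @ bar 2 tick 0 v(0, 1): D3/G3 P4 untreated
  -> R3 @ bar 3 tick 0 v(1, 2): C4 above B3
  -> R4 @ bar 3 tick 0 v(0, 2): C3/B3 M7 untreated
  -> R7 @ bar 3 tick 0 v(2,): F4->B3 leap 6st
  -> R3 @ bar 3 tick 1 v(1, 2): C4 above B3
  -> R3 @ bar 3 tick 2 v(1, 2): C4 above B3
  -> R3 @ bar 3 tick 3 v(1, 2): C4 above B3
  -> R3 @ bar 4 tick 0 v(1, 2): G3 above F3
  -> R4 @ bar 4 tick 0 v(0, 2): B2/F3 TT untreated
  -> R7 @ bar 4 tick 0 v(2,): B3->F3 leap 6st
  -> R3 @ bar 4 tick 1 v(1, 2): G3 above F3
  -> R3 @ bar 4 tick 2 v(1, 2): G3 above F3
  -> R3 @ bar 4 tick 3 v(1, 2): G3 above F3
  -> R2 @ bar 5 tick 0 v(0, 2): B2/F3 TT -> G3/G4 P8 similar
  -> R7 @ bar 5 tick 0 v(2,): F3->G4 leap 14st
  -> R8 @ bar 5 tick 0 v(0, 2): penult P8 not 3rd/6th
  -> R6 @ bar 6 tick 3 v(0, 2): closes on M3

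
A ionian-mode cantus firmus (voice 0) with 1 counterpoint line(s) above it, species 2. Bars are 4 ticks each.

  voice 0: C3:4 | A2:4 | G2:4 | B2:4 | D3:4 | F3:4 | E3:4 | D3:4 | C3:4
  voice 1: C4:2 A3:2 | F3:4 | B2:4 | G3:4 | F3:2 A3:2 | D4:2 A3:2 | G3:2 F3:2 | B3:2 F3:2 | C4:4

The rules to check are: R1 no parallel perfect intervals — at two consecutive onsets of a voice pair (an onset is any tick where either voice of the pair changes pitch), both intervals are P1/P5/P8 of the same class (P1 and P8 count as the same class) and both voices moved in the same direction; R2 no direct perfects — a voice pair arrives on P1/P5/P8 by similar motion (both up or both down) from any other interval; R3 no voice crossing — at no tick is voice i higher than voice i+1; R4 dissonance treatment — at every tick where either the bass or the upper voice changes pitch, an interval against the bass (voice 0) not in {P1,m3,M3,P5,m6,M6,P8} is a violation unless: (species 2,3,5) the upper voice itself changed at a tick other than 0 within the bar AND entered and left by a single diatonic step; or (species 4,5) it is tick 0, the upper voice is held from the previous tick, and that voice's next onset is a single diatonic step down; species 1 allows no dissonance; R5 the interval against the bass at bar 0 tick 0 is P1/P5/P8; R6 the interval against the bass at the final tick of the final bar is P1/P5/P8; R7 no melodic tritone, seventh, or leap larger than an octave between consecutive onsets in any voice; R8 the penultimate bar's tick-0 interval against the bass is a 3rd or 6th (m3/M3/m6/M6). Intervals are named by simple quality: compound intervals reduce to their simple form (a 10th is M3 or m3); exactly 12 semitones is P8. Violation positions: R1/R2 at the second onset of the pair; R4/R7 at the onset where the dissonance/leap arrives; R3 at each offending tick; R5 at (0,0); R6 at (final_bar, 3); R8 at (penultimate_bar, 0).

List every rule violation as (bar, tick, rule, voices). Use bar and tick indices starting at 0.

bar 0: v0=C3 v1=C4 downbeat P8
bar 1: v0=A2 v1=F3 downbeat m6
bar 2: v0=G2 v1=B2 downbeat M3
bar 3: v0=B2 v1=G3 downbeat m6
bar 4: v0=D3 v1=F3 downbeat m3
bar 5: v0=F3 v1=D4 downbeat M6
bar 6: v0=E3 v1=G3 downbeat m3
bar 7: v0=D3 v1=B3 downbeat M6
bar 8: v0=C3 v1=C4 downbeat P8
  -> R7 @ bar 2 tick 0 v(1,): F3->B2 leap 6st
  -> R4 @ bar 6 tick 2 v(0, 1): E3/F3 m2 untreated
  -> R7 @ bar 7 tick 0 v(1,): F3->B3 leap 6st
  -> R7 @ bar 7 tick 2 v(1,): B3->F3 leap 6st

(2, 0, R7, (1,))
(6, 2, R4, (0, 1))
(7, 0, R7, (1,))
(7, 2, R7, (1,))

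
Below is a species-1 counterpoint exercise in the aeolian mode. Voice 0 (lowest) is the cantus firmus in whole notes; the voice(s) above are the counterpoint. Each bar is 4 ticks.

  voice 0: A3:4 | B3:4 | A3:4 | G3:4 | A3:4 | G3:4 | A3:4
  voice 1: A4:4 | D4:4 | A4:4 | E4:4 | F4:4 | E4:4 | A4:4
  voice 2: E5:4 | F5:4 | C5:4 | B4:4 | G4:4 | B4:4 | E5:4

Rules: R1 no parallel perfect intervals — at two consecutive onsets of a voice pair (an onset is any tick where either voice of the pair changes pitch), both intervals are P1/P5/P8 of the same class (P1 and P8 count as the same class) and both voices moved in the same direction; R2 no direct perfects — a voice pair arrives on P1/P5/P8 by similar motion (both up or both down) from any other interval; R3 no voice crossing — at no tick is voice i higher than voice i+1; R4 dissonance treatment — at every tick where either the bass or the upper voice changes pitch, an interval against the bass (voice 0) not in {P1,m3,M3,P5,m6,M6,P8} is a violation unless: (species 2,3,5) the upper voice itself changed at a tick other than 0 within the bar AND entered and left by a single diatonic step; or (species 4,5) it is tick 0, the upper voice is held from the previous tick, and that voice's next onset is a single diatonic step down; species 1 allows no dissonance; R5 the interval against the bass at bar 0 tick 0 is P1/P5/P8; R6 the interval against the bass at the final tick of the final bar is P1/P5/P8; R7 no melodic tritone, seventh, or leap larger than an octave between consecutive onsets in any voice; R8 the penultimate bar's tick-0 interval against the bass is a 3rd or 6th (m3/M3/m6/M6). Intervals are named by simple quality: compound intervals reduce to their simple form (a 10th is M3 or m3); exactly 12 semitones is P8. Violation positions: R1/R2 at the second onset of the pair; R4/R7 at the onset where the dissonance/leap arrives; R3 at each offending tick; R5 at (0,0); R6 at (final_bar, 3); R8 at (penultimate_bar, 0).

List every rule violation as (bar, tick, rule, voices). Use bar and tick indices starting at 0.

(1, 0, R4, (0, 2))
(3, 0, R2, (1, 2))
(4, 0, R4, (0, 2))
(6, 0, R1, (1, 2))
(6, 0, R2, (0, 1))
(6, 0, R2, (0, 2))

bar 0: v0=A3 v1=A4 v2=E5 downbeat P5
bar 1: v0=B3 v1=D4 v2=F5 downbeat TT
bar 2: v0=A3 v1=A4 v2=C5 downbeat m3
bar 3: v0=G3 v1=E4 v2=B4 downbeat M3
bar 4: v0=A3 v1=F4 v2=G4 downbeat m7
bar 5: v0=G3 v1=E4 v2=B4 downbeat M3
bar 6: v0=A3 v1=A4 v2=E5 downbeat P5
  -> R4 @ bar 1 tick 0 v(0, 2): B3/F5 TT untreated
  -> R2 @ bar 3 tick 0 v(1, 2): A4/C5 m3 -> E4/B4 P5 similar
  -> R4 @ bar 4 tick 0 v(0, 2): A3/G4 m7 untreated
  -> R1 @ bar 6 tick 0 v(1, 2): E4/B4 P5 -> A4/E5 P5 similar
  -> R2 @ bar 6 tick 0 v(0, 1): G3/E4 M6 -> A3/A4 P8 similar
  -> R2 @ bar 6 tick 0 v(0, 2): G3/B4 M3 -> A3/E5 P5 similar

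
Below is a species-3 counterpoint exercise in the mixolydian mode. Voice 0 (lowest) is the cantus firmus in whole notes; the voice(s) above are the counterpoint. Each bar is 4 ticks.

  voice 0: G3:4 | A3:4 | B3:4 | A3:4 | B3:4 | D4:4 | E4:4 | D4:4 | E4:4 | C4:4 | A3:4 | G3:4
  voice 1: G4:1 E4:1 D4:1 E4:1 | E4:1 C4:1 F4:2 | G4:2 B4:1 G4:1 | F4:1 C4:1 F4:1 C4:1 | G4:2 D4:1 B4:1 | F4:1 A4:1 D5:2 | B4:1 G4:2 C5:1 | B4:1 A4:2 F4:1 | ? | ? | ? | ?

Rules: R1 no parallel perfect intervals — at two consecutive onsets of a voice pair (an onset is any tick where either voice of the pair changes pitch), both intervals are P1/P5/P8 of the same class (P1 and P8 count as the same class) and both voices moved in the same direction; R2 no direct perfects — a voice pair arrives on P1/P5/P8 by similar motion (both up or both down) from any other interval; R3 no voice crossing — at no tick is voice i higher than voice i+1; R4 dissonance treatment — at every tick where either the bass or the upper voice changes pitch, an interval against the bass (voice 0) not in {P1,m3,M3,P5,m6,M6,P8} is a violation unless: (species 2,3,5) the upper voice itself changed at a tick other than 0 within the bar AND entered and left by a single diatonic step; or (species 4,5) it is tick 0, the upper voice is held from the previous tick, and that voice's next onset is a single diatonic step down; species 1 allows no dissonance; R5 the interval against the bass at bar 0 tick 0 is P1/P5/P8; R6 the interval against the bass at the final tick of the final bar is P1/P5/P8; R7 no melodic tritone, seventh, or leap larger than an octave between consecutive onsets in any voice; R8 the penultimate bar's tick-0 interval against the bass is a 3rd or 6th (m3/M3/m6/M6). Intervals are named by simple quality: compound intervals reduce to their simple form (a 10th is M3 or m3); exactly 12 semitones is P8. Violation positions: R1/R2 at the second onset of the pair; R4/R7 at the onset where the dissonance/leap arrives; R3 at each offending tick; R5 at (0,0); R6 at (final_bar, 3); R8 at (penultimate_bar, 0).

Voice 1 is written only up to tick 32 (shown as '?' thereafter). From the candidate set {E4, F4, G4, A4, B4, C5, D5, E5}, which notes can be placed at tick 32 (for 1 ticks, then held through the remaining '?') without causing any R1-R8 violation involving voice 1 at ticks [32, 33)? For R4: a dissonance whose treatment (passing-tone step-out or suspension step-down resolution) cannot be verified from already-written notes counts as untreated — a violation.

E4: legal
F4: violates R4
G4: legal
A4: violates R4
B4: violates R2,R7
C5: legal
D5: violates R4
E5: violates R2,R7

{C5, E4, G4}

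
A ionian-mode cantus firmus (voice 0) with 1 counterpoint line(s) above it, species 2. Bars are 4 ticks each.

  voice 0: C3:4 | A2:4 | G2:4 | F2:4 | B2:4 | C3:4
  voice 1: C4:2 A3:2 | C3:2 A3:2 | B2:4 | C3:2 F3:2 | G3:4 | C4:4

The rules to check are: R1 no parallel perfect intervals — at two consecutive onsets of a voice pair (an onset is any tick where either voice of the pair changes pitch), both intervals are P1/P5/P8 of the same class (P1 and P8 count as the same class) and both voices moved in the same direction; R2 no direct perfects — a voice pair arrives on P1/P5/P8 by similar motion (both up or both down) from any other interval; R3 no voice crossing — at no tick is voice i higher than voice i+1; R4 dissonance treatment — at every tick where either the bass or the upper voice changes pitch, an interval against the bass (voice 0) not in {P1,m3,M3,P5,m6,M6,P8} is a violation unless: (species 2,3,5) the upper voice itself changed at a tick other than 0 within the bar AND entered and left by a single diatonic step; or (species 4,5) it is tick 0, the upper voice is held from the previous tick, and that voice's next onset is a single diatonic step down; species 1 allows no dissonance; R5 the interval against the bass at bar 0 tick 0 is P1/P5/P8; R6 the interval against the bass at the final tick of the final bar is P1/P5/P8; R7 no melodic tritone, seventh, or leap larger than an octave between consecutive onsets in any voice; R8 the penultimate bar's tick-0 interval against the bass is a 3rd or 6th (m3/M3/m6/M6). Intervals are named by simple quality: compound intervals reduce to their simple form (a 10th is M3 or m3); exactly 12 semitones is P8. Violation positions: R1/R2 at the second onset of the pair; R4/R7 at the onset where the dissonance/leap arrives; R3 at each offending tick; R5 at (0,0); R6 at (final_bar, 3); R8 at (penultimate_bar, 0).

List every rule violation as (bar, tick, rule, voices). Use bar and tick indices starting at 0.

(2, 0, R7, (1,))
(4, 0, R7, (0,))
(5, 0, R2, (0, 1))

bar 0: v0=C3 v1=C4 downbeat P8
bar 1: v0=A2 v1=C3 downbeat m3
bar 2: v0=G2 v1=B2 downbeat M3
bar 3: v0=F2 v1=C3 downbeat P5
bar 4: v0=B2 v1=G3 downbeat m6
bar 5: v0=C3 v1=C4 downbeat P8
  -> R7 @ bar 2 tick 0 v(1,): A3->B2 leap 10st
  -> R7 @ bar 4 tick 0 v(0,): F2->B2 leap 6st
  -> R2 @ bar 5 tick 0 v(0, 1): B2/G3 m6 -> C3/C4 P8 similar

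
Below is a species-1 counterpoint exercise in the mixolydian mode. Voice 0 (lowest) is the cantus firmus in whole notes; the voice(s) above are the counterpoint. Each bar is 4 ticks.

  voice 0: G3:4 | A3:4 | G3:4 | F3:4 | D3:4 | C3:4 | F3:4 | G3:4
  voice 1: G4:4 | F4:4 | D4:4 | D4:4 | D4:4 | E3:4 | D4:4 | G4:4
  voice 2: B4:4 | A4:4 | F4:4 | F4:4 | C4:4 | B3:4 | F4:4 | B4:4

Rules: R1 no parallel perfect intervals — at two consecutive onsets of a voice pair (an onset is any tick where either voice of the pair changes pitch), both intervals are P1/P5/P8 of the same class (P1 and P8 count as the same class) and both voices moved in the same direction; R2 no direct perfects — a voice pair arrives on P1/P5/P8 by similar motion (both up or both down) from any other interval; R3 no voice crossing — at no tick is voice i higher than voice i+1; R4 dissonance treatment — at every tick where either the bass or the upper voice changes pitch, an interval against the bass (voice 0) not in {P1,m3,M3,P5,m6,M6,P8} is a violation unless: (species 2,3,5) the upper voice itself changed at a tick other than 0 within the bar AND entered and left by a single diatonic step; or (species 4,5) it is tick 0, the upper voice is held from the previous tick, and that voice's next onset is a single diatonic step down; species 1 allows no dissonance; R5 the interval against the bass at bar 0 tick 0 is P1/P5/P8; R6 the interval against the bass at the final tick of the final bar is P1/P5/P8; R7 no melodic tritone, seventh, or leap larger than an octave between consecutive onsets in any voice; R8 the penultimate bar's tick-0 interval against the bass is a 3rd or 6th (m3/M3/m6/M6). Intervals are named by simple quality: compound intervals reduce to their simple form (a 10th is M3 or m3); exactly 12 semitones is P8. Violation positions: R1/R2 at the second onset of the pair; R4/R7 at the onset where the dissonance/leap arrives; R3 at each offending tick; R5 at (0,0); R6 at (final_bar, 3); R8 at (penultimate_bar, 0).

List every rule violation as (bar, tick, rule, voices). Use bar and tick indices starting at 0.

bar 0: v0=G3 v1=G4 v2=B4 downbeat M3
bar 1: v0=A3 v1=F4 v2=A4 downbeat P8
bar 2: v0=G3 v1=D4 v2=F4 downbeat m7
bar 3: v0=F3 v1=D4 v2=F4 downbeat P8
bar 4: v0=D3 v1=D4 v2=C4 downbeat m7
bar 5: v0=C3 v1=E3 v2=B3 downbeat M7
bar 6: v0=F3 v1=D4 v2=F4 downbeat P8
bar 7: v0=G3 v1=G4 v2=B4 downbeat M3
  -> R5 @ bar 0 tick 0 v(0, 2): opens on M3
  -> R2 @ bar 2 tick 0 v(0, 1): A3/F4 m6 -> G3/D4 P5 similar
  -> R4 @ bar 2 tick 0 v(0, 2): G3/F4 m7 untreated
  -> R3 @ bar 4 tick 0 v(1, 2): D4 above C4
  -> R4 @ bar 4 tick 0 v(0, 2): D3/C4 m7 untreated
  -> R3 @ bar 4 tick 1 v(1, 2): D4 above C4
  -> R3 @ bar 4 tick 2 v(1, 2): D4 above C4
  -> R3 @ bar 4 tick 3 v(1, 2): D4 above C4
  -> R2 @ bar 5 tick 0 v(1, 2): D4/C4 M2 -> E3/B3 P5 similar
  -> R4 @ bar 5 tick 0 v(0, 2): C3/B3 M7 untreated
  -> R7 @ bar 5 tick 0 v(1,): D4->E3 leap 10st
  -> R2 @ bar 6 tick 0 v(0, 2): C3/B3 M7 -> F3/F4 P8 similar
  -> R7 @ bar 6 tick 0 v(1,): E3->D4 leap 10st
  -> R7 @ bar 6 tick 0 v(2,): B3->F4 leap 6st
  -> R8 @ bar 6 tick 0 v(0, 2): penult P8 not 3rd/6th
  -> R2 @ bar 7 tick 0 v(0, 1): F3/D4 M6 -> G3/G4 P8 similar
  -> R7 @ bar 7 tick 0 v(2,): F4->B4 leap 6st
  -> R6 @ bar 7 tick 3 v(0, 2): closes on M3

(0, 0, R5, (0, 2))
(2, 0, R2, (0, 1))
(2, 0, R4, (0, 2))
(4, 0, R3, (1, 2))
(4, 0, R4, (0, 2))
(4, 1, R3, (1, 2))
(4, 2, R3, (1, 2))
(4, 3, R3, (1, 2))
(5, 0, R2, (1, 2))
(5, 0, R4, (0, 2))
(5, 0, R7, (1,))
(6, 0, R2, (0, 2))
(6, 0, R7, (1,))
(6, 0, R7, (2,))
(6, 0, R8, (0, 2))
(7, 0, R2, (0, 1))
(7, 0, R7, (2,))
(7, 3, R6, (0, 2))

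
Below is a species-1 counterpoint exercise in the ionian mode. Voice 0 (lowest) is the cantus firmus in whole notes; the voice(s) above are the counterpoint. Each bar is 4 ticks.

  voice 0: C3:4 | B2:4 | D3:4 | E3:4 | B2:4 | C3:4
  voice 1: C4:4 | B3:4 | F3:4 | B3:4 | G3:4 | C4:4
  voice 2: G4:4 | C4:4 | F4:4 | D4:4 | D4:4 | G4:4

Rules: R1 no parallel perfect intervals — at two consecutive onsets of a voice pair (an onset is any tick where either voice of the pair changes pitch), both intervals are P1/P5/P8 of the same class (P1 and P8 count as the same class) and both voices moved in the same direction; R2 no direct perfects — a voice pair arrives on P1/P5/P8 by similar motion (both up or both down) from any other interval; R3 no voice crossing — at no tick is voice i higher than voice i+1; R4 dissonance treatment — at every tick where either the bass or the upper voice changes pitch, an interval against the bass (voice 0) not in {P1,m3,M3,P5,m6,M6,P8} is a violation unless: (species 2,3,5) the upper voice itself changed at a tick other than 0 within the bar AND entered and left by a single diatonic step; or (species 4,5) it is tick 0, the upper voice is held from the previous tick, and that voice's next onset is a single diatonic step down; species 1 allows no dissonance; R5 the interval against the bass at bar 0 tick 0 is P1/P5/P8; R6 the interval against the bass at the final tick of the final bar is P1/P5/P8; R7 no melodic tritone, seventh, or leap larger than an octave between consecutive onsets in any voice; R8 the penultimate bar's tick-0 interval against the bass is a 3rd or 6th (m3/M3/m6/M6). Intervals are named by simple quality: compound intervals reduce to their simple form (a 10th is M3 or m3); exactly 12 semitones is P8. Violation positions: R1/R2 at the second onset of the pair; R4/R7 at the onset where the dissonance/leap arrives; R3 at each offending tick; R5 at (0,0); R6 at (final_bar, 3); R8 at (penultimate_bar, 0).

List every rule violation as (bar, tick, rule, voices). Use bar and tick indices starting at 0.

(1, 0, R1, (0, 1))
(1, 0, R4, (0, 2))
(2, 0, R7, (1,))
(3, 0, R2, (0, 1))
(3, 0, R4, (0, 2))
(3, 0, R7, (1,))
(5, 0, R1, (1, 2))
(5, 0, R2, (0, 1))
(5, 0, R2, (0, 2))

bar 0: v0=C3 v1=C4 v2=G4 downbeat P5
bar 1: v0=B2 v1=B3 v2=C4 downbeat m2
bar 2: v0=D3 v1=F3 v2=F4 downbeat m3
bar 3: v0=E3 v1=B3 v2=D4 downbeat m7
bar 4: v0=B2 v1=G3 v2=D4 downbeat m3
bar 5: v0=C3 v1=C4 v2=G4 downbeat P5
  -> R1 @ bar 1 tick 0 v(0, 1): C3/C4 P8 -> B2/B3 P8 similar
  -> R4 @ bar 1 tick 0 v(0, 2): B2/C4 m2 untreated
  -> R7 @ bar 2 tick 0 v(1,): B3->F3 leap 6st
  -> R2 @ bar 3 tick 0 v(0, 1): D3/F3 m3 -> E3/B3 P5 similar
  -> R4 @ bar 3 tick 0 v(0, 2): E3/D4 m7 untreated
  -> R7 @ bar 3 tick 0 v(1,): F3->B3 leap 6st
  -> R1 @ bar 5 tick 0 v(1, 2): G3/D4 P5 -> C4/G4 P5 similar
  -> R2 @ bar 5 tick 0 v(0, 1): B2/G3 m6 -> C3/C4 P8 similar
  -> R2 @ bar 5 tick 0 v(0, 2): B2/D4 m3 -> C3/G4 P5 similar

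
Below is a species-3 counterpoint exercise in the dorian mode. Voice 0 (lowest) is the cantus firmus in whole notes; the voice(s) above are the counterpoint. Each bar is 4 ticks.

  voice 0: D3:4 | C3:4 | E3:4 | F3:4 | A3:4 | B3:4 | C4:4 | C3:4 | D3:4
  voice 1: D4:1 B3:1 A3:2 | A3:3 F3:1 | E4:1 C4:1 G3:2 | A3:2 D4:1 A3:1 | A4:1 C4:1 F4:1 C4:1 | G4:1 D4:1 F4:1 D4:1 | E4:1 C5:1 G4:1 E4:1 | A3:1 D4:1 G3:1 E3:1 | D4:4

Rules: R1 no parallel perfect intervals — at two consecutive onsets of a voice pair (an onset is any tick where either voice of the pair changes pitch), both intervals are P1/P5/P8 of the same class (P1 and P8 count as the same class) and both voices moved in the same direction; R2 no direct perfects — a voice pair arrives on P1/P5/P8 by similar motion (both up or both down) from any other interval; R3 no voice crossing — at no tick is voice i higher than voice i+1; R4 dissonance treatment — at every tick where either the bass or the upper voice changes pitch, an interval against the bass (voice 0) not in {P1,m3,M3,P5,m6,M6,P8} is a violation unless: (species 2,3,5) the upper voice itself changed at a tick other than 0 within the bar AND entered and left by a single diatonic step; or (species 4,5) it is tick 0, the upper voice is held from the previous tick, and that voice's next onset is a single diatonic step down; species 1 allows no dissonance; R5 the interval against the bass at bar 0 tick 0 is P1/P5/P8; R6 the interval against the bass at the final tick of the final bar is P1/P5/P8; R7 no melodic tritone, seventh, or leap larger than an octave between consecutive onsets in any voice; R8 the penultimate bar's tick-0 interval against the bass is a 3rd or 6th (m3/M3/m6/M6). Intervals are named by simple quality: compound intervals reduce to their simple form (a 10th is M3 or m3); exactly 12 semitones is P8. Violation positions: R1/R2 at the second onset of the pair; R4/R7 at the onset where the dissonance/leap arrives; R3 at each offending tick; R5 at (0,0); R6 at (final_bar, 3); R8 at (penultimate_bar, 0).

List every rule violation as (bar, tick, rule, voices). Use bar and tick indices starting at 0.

bar 0: v0=D3 v1=D4 downbeat P8
bar 1: v0=C3 v1=A3 downbeat M6
bar 2: v0=E3 v1=E4 downbeat P8
bar 3: v0=F3 v1=A3 downbeat M3
bar 4: v0=A3 v1=A4 downbeat P8
bar 5: v0=B3 v1=G4 downbeat m6
bar 6: v0=C4 v1=E4 downbeat M3
bar 7: v0=C3 v1=A3 downbeat M6
bar 8: v0=D3 v1=D4 downbeat P8
  -> R4 @ bar 1 tick 3 v(0, 1): C3/F3 P4 untreated
  -> R2 @ bar 2 tick 0 v(0, 1): C3/F3 P4 -> E3/E4 P8 similar
  -> R7 @ bar 2 tick 0 v(1,): F3->E4 leap 11st
  -> R2 @ bar 4 tick 0 v(0, 1): F3/A3 M3 -> A3/A4 P8 similar
  -> R4 @ bar 5 tick 2 v(0, 1): B3/F4 TT untreated
  -> R4 @ bar 7 tick 1 v(0, 1): C3/D4 M2 untreated
  -> R2 @ bar 8 tick 0 v(0, 1): C3/E3 M3 -> D3/D4 P8 similar
  -> R7 @ bar 8 tick 0 v(1,): E3->D4 leap 10st

(1, 3, R4, (0, 1))
(2, 0, R2, (0, 1))
(2, 0, R7, (1,))
(4, 0, R2, (0, 1))
(5, 2, R4, (0, 1))
(7, 1, R4, (0, 1))
(8, 0, R2, (0, 1))
(8, 0, R7, (1,))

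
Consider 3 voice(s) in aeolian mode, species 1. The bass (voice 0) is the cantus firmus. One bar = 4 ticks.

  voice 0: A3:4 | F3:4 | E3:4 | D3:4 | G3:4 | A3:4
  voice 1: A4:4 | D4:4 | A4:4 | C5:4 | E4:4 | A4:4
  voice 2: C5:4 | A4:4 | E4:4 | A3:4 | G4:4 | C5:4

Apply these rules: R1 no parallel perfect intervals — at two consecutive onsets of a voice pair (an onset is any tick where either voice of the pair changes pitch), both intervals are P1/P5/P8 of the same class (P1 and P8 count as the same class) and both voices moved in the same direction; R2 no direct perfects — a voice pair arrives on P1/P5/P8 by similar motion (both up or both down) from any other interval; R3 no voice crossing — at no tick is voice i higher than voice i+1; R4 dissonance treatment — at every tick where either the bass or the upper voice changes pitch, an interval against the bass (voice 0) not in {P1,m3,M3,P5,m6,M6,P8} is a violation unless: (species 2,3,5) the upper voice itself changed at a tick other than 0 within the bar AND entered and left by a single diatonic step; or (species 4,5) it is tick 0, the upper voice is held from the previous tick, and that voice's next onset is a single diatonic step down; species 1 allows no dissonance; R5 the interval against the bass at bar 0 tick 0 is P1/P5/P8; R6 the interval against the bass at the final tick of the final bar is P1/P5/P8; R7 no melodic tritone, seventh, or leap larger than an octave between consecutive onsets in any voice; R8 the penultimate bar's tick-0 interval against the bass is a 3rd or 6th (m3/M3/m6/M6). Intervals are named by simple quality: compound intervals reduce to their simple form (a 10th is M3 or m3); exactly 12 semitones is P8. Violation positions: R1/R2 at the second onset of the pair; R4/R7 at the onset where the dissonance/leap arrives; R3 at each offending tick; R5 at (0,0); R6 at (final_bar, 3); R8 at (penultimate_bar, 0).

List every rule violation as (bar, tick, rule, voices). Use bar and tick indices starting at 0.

(0, 0, R5, (0, 2))
(1, 0, R2, (1, 2))
(2, 0, R2, (0, 2))
(2, 0, R3, (1, 2))
(2, 0, R4, (0, 1))
(2, 1, R3, (1, 2))
(2, 2, R3, (1, 2))
(2, 3, R3, (1, 2))
(3, 0, R2, (0, 2))
(3, 0, R3, (1, 2))
(3, 0, R4, (0, 1))
(3, 1, R3, (1, 2))
(3, 2, R3, (1, 2))
(3, 3, R3, (1, 2))
(4, 0, R2, (0, 2))
(4, 0, R7, (2,))
(4, 0, R8, (0, 2))
(5, 0, R2, (0, 1))
(5, 3, R6, (0, 2))

bar 0: v0=A3 v1=A4 v2=C5 downbeat m3
bar 1: v0=F3 v1=D4 v2=A4 downbeat M3
bar 2: v0=E3 v1=A4 v2=E4 downbeat P8
bar 3: v0=D3 v1=C5 v2=A3 downbeat P5
bar 4: v0=G3 v1=E4 v2=G4 downbeat P8
bar 5: v0=A3 v1=A4 v2=C5 downbeat m3
  -> R5 @ bar 0 tick 0 v(0, 2): opens on m3
  -> R2 @ bar 1 tick 0 v(1, 2): A4/C5 m3 -> D4/A4 P5 similar
  -> R2 @ bar 2 tick 0 v(0, 2): F3/A4 M3 -> E3/E4 P8 similar
  -> R3 @ bar 2 tick 0 v(1, 2): A4 above E4
  -> R4 @ bar 2 tick 0 v(0, 1): E3/A4 P4 untreated
  -> R3 @ bar 2 tick 1 v(1, 2): A4 above E4
  -> R3 @ bar 2 tick 2 v(1, 2): A4 above E4
  -> R3 @ bar 2 tick 3 v(1, 2): A4 above E4
  -> R2 @ bar 3 tick 0 v(0, 2): E3/E4 P8 -> D3/A3 P5 similar
  -> R3 @ bar 3 tick 0 v(1, 2): C5 above A3
  -> R4 @ bar 3 tick 0 v(0, 1): D3/C5 m7 untreated
  -> R3 @ bar 3 tick 1 v(1, 2): C5 above A3
  -> R3 @ bar 3 tick 2 v(1, 2): C5 above A3
  -> R3 @ bar 3 tick 3 v(1, 2): C5 above A3
  -> R2 @ bar 4 tick 0 v(0, 2): D3/A3 P5 -> G3/G4 P8 similar
  -> R7 @ bar 4 tick 0 v(2,): A3->G4 leap 10st
  -> R8 @ bar 4 tick 0 v(0, 2): penult P8 not 3rd/6th
  -> R2 @ bar 5 tick 0 v(0, 1): G3/E4 M6 -> A3/A4 P8 similar
  -> R6 @ bar 5 tick 3 v(0, 2): closes on m3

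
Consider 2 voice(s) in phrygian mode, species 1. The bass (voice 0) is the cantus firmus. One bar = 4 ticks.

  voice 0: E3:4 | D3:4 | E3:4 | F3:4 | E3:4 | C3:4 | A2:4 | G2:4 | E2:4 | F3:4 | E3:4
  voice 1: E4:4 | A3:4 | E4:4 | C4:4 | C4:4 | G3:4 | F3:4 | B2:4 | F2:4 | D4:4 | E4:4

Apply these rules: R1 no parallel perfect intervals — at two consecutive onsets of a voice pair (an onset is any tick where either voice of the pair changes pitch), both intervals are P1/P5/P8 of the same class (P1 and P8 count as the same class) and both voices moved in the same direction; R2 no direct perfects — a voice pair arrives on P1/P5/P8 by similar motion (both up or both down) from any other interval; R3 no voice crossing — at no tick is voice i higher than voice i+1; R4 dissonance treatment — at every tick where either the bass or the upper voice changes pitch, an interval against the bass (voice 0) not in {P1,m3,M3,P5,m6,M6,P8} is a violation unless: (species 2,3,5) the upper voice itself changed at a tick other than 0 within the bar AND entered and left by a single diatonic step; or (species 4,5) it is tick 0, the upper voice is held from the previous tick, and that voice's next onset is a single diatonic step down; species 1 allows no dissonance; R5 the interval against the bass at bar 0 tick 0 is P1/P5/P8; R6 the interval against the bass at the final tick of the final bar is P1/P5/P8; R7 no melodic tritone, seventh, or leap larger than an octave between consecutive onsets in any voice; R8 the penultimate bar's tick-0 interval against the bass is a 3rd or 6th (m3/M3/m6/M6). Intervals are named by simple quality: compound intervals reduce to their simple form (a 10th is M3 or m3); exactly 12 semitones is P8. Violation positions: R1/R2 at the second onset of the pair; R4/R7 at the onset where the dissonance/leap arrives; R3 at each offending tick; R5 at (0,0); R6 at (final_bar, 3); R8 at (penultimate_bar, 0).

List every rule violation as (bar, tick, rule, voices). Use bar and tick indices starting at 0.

bar 0: v0=E3 v1=E4 downbeat P8
bar 1: v0=D3 v1=A3 downbeat P5
bar 2: v0=E3 v1=E4 downbeat P8
bar 3: v0=F3 v1=C4 downbeat P5
bar 4: v0=E3 v1=C4 downbeat m6
bar 5: v0=C3 v1=G3 downbeat P5
bar 6: v0=A2 v1=F3 downbeat m6
bar 7: v0=G2 v1=B2 downbeat M3
bar 8: v0=E2 v1=F2 downbeat m2
bar 9: v0=F3 v1=D4 downbeat M6
bar 10: v0=E3 v1=E4 downbeat P8
  -> R2 @ bar 1 tick 0 v(0, 1): E3/E4 P8 -> D3/A3 P5 similar
  -> R2 @ bar 2 tick 0 v(0, 1): D3/A3 P5 -> E3/E4 P8 similar
  -> R2 @ bar 5 tick 0 v(0, 1): E3/C4 m6 -> C3/G3 P5 similar
  -> R7 @ bar 7 tick 0 v(1,): F3->B2 leap 6st
  -> R4 @ bar 8 tick 0 v(0, 1): E2/F2 m2 untreated
  -> R7 @ bar 8 tick 0 v(1,): B2->F2 leap 6st
  -> R7 @ bar 9 tick 0 v(0,): E2->F3 leap 13st
  -> R7 @ bar 9 tick 0 v(1,): F2->D4 leap 21st

(1, 0, R2, (0, 1))
(2, 0, R2, (0, 1))
(5, 0, R2, (0, 1))
(7, 0, R7, (1,))
(8, 0, R4, (0, 1))
(8, 0, R7, (1,))
(9, 0, R7, (0,))
(9, 0, R7, (1,))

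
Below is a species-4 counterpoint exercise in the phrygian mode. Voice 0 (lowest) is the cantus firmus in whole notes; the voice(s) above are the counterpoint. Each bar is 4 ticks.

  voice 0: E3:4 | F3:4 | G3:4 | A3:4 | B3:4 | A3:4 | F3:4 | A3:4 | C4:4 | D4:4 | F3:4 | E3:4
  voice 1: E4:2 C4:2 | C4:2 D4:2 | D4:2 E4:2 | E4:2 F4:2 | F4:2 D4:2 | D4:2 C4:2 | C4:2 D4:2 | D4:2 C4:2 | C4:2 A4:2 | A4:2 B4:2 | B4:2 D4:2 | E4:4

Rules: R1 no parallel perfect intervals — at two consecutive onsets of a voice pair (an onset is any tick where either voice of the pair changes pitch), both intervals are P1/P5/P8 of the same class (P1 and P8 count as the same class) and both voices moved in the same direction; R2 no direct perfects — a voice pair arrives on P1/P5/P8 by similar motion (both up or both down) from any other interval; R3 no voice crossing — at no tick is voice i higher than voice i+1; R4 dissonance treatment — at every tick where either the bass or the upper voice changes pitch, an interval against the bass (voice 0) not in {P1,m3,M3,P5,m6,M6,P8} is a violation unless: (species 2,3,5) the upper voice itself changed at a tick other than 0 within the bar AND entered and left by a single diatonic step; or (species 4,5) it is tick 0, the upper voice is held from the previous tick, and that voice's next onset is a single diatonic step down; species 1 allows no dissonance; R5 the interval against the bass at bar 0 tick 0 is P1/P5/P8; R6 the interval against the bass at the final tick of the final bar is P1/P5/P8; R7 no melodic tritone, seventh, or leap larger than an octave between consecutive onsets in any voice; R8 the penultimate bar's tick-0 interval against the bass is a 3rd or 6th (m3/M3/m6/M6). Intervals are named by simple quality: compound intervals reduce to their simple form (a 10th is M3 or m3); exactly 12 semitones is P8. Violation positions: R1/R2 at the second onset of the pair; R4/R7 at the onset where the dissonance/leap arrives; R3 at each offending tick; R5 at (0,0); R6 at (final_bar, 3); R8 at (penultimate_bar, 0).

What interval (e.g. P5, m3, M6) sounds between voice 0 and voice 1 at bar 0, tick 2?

m6

voice 0=E3 voice 1=C4 -> m6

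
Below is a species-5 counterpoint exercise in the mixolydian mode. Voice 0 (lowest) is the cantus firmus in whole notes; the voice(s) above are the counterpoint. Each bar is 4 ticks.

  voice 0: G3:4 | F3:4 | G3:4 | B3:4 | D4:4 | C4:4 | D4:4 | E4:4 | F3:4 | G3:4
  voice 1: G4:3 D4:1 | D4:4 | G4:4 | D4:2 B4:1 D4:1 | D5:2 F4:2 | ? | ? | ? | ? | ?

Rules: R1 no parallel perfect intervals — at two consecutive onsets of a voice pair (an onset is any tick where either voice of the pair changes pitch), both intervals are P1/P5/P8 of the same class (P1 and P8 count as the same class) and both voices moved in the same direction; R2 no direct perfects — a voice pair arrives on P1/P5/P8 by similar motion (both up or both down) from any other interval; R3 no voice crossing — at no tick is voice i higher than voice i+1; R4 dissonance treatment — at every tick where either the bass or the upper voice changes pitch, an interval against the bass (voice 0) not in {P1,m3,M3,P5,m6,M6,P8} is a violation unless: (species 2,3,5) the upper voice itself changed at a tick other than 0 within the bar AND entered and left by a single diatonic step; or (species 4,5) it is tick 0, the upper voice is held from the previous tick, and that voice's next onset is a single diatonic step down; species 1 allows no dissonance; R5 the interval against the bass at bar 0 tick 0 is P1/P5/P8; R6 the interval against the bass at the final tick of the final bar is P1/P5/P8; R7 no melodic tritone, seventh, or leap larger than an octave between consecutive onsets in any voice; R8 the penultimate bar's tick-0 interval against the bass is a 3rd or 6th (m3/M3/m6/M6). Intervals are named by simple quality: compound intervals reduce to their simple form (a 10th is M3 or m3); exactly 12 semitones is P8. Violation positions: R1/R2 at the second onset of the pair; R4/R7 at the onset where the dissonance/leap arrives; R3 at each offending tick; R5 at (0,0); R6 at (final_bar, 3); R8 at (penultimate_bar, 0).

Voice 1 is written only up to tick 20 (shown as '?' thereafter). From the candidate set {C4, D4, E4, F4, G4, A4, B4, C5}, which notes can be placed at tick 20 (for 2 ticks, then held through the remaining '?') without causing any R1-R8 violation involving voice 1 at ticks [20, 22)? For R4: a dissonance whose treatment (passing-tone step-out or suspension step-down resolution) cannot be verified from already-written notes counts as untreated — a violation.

{A4, C5, E4, G4}

C4: violates R2
D4: violates R4
E4: legal
F4: violates R4
G4: legal
A4: legal
B4: violates R4,R7
C5: legal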